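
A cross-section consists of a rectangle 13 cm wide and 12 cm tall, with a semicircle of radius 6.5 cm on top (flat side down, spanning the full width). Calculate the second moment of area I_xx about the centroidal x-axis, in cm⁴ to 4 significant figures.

Break the section into simple shapes (no overlaps), measuring from the bottom-left corner of the bounding box.
Rectangular body: 13 × 12, A = 156 cm², y = 6 cm, Ī = 1 872 cm⁴.
Semicircular cap: semicircle r = 6.5, A = 66.3661 cm², y = 14.7587 cm, Ī = 195.923 cm⁴.
Centroid: ȳ = ΣA·y / ΣA = 8.61407 cm.
Transfer each piece to the centroidal x-axis using Ī + A·d² with d = y − 8.61407:
  rectangular body: d = -2.61407 cm → contributes +2 938 cm⁴
  semicircular cap: d = 6.14462 cm → contributes +2701.66 cm⁴
Total I = 5639.67 cm⁴.

I_xx ≈ 5640 cm⁴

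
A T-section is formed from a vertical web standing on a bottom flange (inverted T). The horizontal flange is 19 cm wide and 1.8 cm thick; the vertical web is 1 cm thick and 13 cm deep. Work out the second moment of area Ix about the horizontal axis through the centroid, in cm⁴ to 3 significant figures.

Ix ≈ 708 cm⁴

Break the section into simple shapes (no overlaps), measuring from the bottom-left corner of the bounding box.
Flange: 19 × 1.8, A = 34.2 cm², y = 0.9 cm, Ī = 9.234 cm⁴.
Web: 1 × 13, A = 13 cm², y = 8.3 cm, Ī = 183.08 cm⁴.
Centroid: ȳ = ΣA·y / ΣA = 2.9381 cm.
Transfer each piece to the horizontal axis through the centroid using Ī + A·d² with d = y − 2.9381:
  flange: d = -2.0381 cm → contributes +151.3 cm⁴
  web: d = 5.3619 cm → contributes +556.83 cm⁴
Total I = 708.13 cm⁴.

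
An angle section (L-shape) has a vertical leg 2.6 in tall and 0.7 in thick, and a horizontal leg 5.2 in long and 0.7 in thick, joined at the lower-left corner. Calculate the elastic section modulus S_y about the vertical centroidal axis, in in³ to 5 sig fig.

S_y ≈ 4.1185 in³

Treat the section as a set of non-overlapping primitives; coordinates are from the bounding-box lower-left.
Vertical leg: 0.7 × 2.6, A = 1.82 in², x = 0.35 in, Ī = 0.07431667 in⁴.
Horizontal leg (remainder): 4.5 × 0.7, A = 3.15 in², x = 2.95 in, Ī = 5.315625 in⁴.
Centroid: x̄ = ΣA·x / ΣA = 1.997887 in.
Transfer each piece to the vertical centroidal axis using Ī + A·d² with d = x − 1.997887:
  vertical leg: d = -1.647887 in → contributes +5.016586 in⁴
  horizontal leg (remainder): d = 0.9521127 in → contributes +8.171158 in⁴
Total I = 13.18774 in⁴.
Extreme fibre distance c = 3.202113 in; S = I/c = 4.118451 in³.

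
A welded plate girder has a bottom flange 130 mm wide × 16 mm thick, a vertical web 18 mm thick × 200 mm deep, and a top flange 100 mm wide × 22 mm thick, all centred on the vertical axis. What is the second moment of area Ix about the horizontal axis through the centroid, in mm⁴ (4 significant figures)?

Ix ≈ 6.345 × 10⁷ mm⁴

Split into non-overlapping primitives; take the origin at the lower-left of the bounding box.
Bottom plate: 130 × 16, A = 2 080 mm², y = 8 mm, Ī = 44373.3 mm⁴.
Web plate: 18 × 200, A = 3 600 mm², y = 116 mm, Ī = 12 000 000 mm⁴.
Top plate: 100 × 22, A = 2 200 mm², y = 227 mm, Ī = 88733.3 mm⁴.
Centroid: ȳ = ΣA·y / ΣA = 118.482 mm.
Transfer each piece to the horizontal axis through the centroid using Ī + A·d² with d = y − 118.482:
  bottom plate: d = -110.482 mm → contributes +25 433 527 mm⁴
  web plate: d = -2.48223 mm → contributes +12 022 181 mm⁴
  top plate: d = 108.518 mm → contributes +25 996 166 mm⁴
Total I = 63 451 874 mm⁴.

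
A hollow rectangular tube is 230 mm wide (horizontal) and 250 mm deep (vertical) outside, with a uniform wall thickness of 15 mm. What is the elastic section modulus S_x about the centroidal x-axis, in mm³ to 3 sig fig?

S_x ≈ 9.76 × 10⁵ mm³

Break the section into simple shapes (no overlaps), measuring from the bottom-left corner of the bounding box.
Outer rectangle: 230 × 250, A = 57 500 mm², y = 125 mm, Ī = 299 479 167 mm⁴.
Inner void (subtracted): 200 × 220, A = 44 000 mm², y = 125 mm, Ī = 177 466 667 mm⁴.
By symmetry the centroid is at mid-height, ȳ = 125 mm.
All pieces are centred on the centroidal x-axis, so I = ΣĪ (holes subtracted) = 122 012 500 mm⁴.
Extreme fibre distance c = 125 mm; S = I/c = 976 100 mm³.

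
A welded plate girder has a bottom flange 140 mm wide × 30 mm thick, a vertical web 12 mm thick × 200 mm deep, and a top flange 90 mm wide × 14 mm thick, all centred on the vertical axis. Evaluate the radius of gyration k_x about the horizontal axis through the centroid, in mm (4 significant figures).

k_x ≈ 89.44 mm

Treat the section as a set of non-overlapping primitives; coordinates are from the bounding-box lower-left.
Bottom plate: 140 × 30, A = 4 200 mm², y = 15 mm, Ī = 315 000 mm⁴.
Web plate: 12 × 200, A = 2 400 mm², y = 130 mm, Ī = 8 000 000 mm⁴.
Top plate: 90 × 14, A = 1 260 mm², y = 237 mm, Ī = 20 580 mm⁴.
Centroid: ȳ = ΣA·y / ΣA = 85.7023 mm.
Transfer each piece to the horizontal axis through the centroid using Ī + A·d² with d = y − 85.7023:
  bottom plate: d = -70.7023 mm → contributes +21 310 018 mm⁴
  web plate: d = 44.2977 mm → contributes +12 709 489 mm⁴
  top plate: d = 151.298 mm → contributes +28 863 236 mm⁴
Total I = 62 882 743 mm⁴.
Radius of gyration: k = √(I/A) = √(62 882 743 / 7 860) = 89.4447 mm.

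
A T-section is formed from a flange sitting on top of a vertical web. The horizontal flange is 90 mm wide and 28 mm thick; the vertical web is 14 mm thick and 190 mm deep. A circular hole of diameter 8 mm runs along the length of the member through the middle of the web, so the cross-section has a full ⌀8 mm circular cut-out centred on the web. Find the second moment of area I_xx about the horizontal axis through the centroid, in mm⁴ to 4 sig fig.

Split into non-overlapping primitives; take the origin at the lower-left of the bounding box.
Flange: 90 × 28, A = 2 520 mm², y = 204 mm, Ī = 164 640 mm⁴.
Web: 14 × 190, A = 2 660 mm², y = 95 mm, Ī = 8 002 167 mm⁴.
Hole (subtracted): ⌀8, A = 50.2655 mm², y = 95 mm, Ī = 201.062 mm⁴.
Centroid: ȳ = ΣA·y / ΣA = 148.547 mm.
Transfer each piece to the horizontal axis through the centroid using Ī + A·d² with d = y − 148.547:
  flange: d = 55.4534 mm → contributes +7 913 832 mm⁴
  web: d = -53.5466 mm → contributes +15 629 029 mm⁴
  hole: d = -53.5466 mm → contributes −144 324 mm⁴
Total I = 23 398 537 mm⁴.

I_xx ≈ 2.340 × 10⁷ mm⁴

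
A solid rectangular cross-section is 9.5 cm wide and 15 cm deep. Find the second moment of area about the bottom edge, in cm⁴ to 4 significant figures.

I_base ≈ 1.069 × 10⁴ cm⁴

The section: 9.5 × 15, A = 142.5 cm², y = 7.5 cm, Ī = 2671.88 cm⁴.
Transfer it to a horizontal axis along the bottom face using Ī + A·d² with d = y − 0:
  the section: d = 7.5 cm → contributes +10687.5 cm⁴
Total I = 10687.5 cm⁴.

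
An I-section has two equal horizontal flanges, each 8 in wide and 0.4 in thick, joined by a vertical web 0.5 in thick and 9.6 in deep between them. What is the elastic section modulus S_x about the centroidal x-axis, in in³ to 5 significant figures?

S_x ≈ 37.875 in³

Treat the section as a set of non-overlapping primitives; coordinates are from the bounding-box lower-left.
Bottom flange: 8 × 0.4, A = 3.2 in², y = 0.2 in, Ī = 0.04266667 in⁴.
Web: 0.5 × 9.6, A = 4.8 in², y = 5.2 in, Ī = 36.864 in⁴.
Top flange: 8 × 0.4, A = 3.2 in², y = 10.2 in, Ī = 0.04266667 in⁴.
By symmetry the centroid is at mid-height, ȳ = 5.2 in.
Transfer each piece to the centroidal x-axis using Ī + A·d² with d = y − 5.2:
  bottom flange: d = -5 in → contributes +80.04267 in⁴
  web: d = 0 in → contributes +36.864 in⁴
  top flange: d = 5 in → contributes +80.04267 in⁴
Total I = 196.9493 in⁴.
Extreme fibre distance c = 5.2 in; S = I/c = 37.87487 in³.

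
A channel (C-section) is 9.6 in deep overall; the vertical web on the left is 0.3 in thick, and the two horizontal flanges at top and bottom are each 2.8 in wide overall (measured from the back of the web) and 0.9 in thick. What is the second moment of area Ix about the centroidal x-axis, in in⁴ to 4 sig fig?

Ix ≈ 107.6 in⁴

Treat the section as a set of non-overlapping primitives; coordinates are from the bounding-box lower-left.
Web: 0.3 × 9.6, A = 2.88 in², y = 4.8 in, Ī = 22.1184 in⁴.
Top flange (beyond web): 2.5 × 0.9, A = 2.25 in², y = 9.15 in, Ī = 0.151875 in⁴.
Bottom flange (beyond web): 2.5 × 0.9, A = 2.25 in², y = 0.45 in, Ī = 0.151875 in⁴.
By symmetry the centroid is at mid-height, ȳ = 4.8 in.
Transfer each piece to the centroidal x-axis using Ī + A·d² with d = y − 4.8:
  web: d = 0 in → contributes +22.1184 in⁴
  top flange (beyond web): d = 4.35 in → contributes +42.7275 in⁴
  bottom flange (beyond web): d = -4.35 in → contributes +42.7275 in⁴
Total I = 107.573 in⁴.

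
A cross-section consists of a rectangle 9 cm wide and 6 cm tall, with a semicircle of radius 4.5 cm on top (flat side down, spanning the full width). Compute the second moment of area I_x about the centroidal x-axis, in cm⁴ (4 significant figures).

I_x ≈ 689.6 cm⁴

Split into non-overlapping primitives; take the origin at the lower-left of the bounding box.
Rectangular body: 9 × 6, A = 54 cm², y = 3 cm, Ī = 162 cm⁴.
Semicircular cap: semicircle r = 4.5, A = 31.8086 cm², y = 7.90986 cm, Ī = 45.0072 cm⁴.
Centroid: ȳ = ΣA·y / ΣA = 4.82005 cm.
Transfer each piece to the centroidal x-axis using Ī + A·d² with d = y − 4.82005:
  rectangular body: d = -1.82005 cm → contributes +340.879 cm⁴
  semicircular cap: d = 3.08981 cm → contributes +348.682 cm⁴
Total I = 689.561 cm⁴.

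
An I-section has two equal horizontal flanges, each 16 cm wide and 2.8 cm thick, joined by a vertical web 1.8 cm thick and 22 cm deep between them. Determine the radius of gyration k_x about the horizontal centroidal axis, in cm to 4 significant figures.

Decompose the section into non-overlapping parts with the origin at the bottom-left of its bounding rectangle.
Bottom flange: 16 × 2.8, A = 44.8 cm², y = 1.4 cm, Ī = 29.2693 cm⁴.
Web: 1.8 × 22, A = 39.6 cm², y = 13.8 cm, Ī = 1597.2 cm⁴.
Top flange: 16 × 2.8, A = 44.8 cm², y = 26.2 cm, Ī = 29.2693 cm⁴.
By symmetry the centroid is at mid-height, ȳ = 13.8 cm.
Transfer each piece to the horizontal centroidal axis using Ī + A·d² with d = y − 13.8:
  bottom flange: d = -12.4 cm → contributes +6917.72 cm⁴
  web: d = 0 cm → contributes +1597.2 cm⁴
  top flange: d = 12.4 cm → contributes +6917.72 cm⁴
Total I = 15432.6 cm⁴.
Radius of gyration: k = √(I/A) = √(15432.6 / 129.2) = 10.9292 cm.

k_x ≈ 10.93 cm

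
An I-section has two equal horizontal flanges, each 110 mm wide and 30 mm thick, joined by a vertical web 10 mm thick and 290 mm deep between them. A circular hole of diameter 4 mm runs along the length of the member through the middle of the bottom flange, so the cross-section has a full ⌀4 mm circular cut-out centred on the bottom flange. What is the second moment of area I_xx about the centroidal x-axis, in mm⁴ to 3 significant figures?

Decompose the section into non-overlapping parts with the origin at the bottom-left of its bounding rectangle.
Bottom flange: 110 × 30, A = 3 300 mm², y = 15 mm, Ī = 247 500 mm⁴.
Web: 10 × 290, A = 2 900 mm², y = 175 mm, Ī = 20 324 167 mm⁴.
Top flange: 110 × 30, A = 3 300 mm², y = 335 mm, Ī = 247 500 mm⁴.
Hole (subtracted): ⌀4, A = 12.566 mm², y = 15 mm, Ī = 12.566 mm⁴.
Centroid: ȳ = ΣA·y / ΣA = 175.21 mm.
Transfer each piece to the centroidal x-axis using Ī + A·d² with d = y − 175.21:
  bottom flange: d = -160.21 mm → contributes +84 951 440 mm⁴
  web: d = -0.21192 mm → contributes +20 324 297 mm⁴
  top flange: d = 159.79 mm → contributes +84 503 856 mm⁴
  hole: d = -160.21 mm → contributes −322 564 mm⁴
Total I = 189 457 029 mm⁴.

I_xx ≈ 1.89 × 10⁸ mm⁴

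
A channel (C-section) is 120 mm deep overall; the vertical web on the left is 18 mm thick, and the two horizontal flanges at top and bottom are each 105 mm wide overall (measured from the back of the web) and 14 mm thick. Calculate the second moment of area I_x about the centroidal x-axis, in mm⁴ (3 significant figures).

I_x ≈ 9.47 × 10⁶ mm⁴

Treat the section as a set of non-overlapping primitives; coordinates are from the bounding-box lower-left.
Web: 18 × 120, A = 2 160 mm², y = 60 mm, Ī = 2 592 000 mm⁴.
Top flange (beyond web): 87 × 14, A = 1 218 mm², y = 113 mm, Ī = 19 894 mm⁴.
Bottom flange (beyond web): 87 × 14, A = 1 218 mm², y = 7 mm, Ī = 19 894 mm⁴.
By symmetry the centroid is at mid-height, ȳ = 60 mm.
Transfer each piece to the centroidal x-axis using Ī + A·d² with d = y − 60:
  web: d = 0 mm → contributes +2 592 000 mm⁴
  top flange (beyond web): d = 53 mm → contributes +3 441 256 mm⁴
  bottom flange (beyond web): d = -53 mm → contributes +3 441 256 mm⁴
Total I = 9 474 512 mm⁴.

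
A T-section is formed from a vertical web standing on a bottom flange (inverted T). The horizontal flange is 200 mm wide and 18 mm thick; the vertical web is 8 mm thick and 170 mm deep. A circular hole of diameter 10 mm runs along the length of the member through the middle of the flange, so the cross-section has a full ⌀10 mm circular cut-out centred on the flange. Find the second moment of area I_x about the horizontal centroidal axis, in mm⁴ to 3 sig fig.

I_x ≈ 1.20 × 10⁷ mm⁴

Treat the section as a set of non-overlapping primitives; coordinates are from the bounding-box lower-left.
Flange: 200 × 18, A = 3 600 mm², y = 9 mm, Ī = 97 200 mm⁴.
Web: 8 × 170, A = 1 360 mm², y = 103 mm, Ī = 3 275 333 mm⁴.
Hole (subtracted): ⌀10, A = 78.54 mm², y = 9 mm, Ī = 490.87 mm⁴.
Centroid: ȳ = ΣA·y / ΣA = 35.189 mm.
Transfer each piece to the horizontal centroidal axis using Ī + A·d² with d = y − 35.189:
  flange: d = -26.189 mm → contributes +2 566 288 mm⁴
  web: d = 67.811 mm → contributes +9 529 086 mm⁴
  hole: d = -26.189 mm → contributes −54 358 mm⁴
Total I = 12 041 015 mm⁴.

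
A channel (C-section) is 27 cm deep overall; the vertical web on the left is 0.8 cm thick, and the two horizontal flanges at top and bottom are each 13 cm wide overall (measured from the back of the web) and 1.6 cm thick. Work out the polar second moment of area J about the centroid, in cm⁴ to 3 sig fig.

Break the section into simple shapes (no overlaps), measuring from the bottom-left corner of the bounding box.
Web: 0.8 × 27, A = 21.6 cm², y = 13.5 cm, Ī = 1312.2 cm⁴.
Top flange (beyond web): 12.2 × 1.6, A = 19.52 cm², y = 26.2 cm, Ī = 4.1643 cm⁴.
Bottom flange (beyond web): 12.2 × 1.6, A = 19.52 cm², y = 0.8 cm, Ī = 4.1643 cm⁴.
By symmetry the centroid is at mid-height, ȳ = 13.5 cm.
Transfer each piece to the centroidal x-axis using Ī + A·d² with d = y − 13.5:
  web: d = 0 cm → contributes +1312.2 cm⁴
  top flange (beyond web): d = 12.7 cm → contributes +3152.5 cm⁴
  bottom flange (beyond web): d = -12.7 cm → contributes +3152.5 cm⁴
Total I = 7617.3 cm⁴.
For the y-axis: x̄ = 4.5847 cm.
Repeating about the centroidal y-axis gives I_y = 1072.9 cm⁴.
Polar second moment: J = I_x + I_y = 8690.2 cm⁴.

J ≈ 8690 cm⁴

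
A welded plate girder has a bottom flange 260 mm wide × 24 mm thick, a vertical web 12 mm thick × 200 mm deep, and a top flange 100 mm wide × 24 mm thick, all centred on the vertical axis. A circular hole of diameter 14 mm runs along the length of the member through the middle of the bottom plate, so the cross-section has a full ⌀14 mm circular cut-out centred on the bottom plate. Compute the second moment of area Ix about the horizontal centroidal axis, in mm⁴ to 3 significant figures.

Break the section into simple shapes (no overlaps), measuring from the bottom-left corner of the bounding box.
Bottom plate: 260 × 24, A = 6 240 mm², y = 12 mm, Ī = 299 520 mm⁴.
Web plate: 12 × 200, A = 2 400 mm², y = 124 mm, Ī = 8 000 000 mm⁴.
Top plate: 100 × 24, A = 2 400 mm², y = 236 mm, Ī = 115 200 mm⁴.
Hole (subtracted): ⌀14, A = 153.94 mm², y = 12 mm, Ī = 1885.7 mm⁴.
Centroid: ȳ = ΣA·y / ΣA = 86.076 mm.
Transfer each piece to the horizontal centroidal axis using Ī + A·d² with d = y − 86.076:
  bottom plate: d = -74.076 mm → contributes +34 540 330 mm⁴
  web plate: d = 37.924 mm → contributes +11 451 683 mm⁴
  top plate: d = 149.92 mm → contributes +54 060 225 mm⁴
  hole: d = -74.076 mm → contributes −846 591 mm⁴
Total I = 99 205 646 mm⁴.

Ix ≈ 9.92 × 10⁷ mm⁴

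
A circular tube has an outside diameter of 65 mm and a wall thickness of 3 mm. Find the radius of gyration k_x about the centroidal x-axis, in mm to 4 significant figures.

Decompose the section into non-overlapping parts with the origin at the bottom-left of its bounding rectangle.
Outer circle: ⌀65, A = 3318.31 mm², y = 32.5 mm, Ī = 876 241 mm⁴.
Bore (subtracted): ⌀59, A = 2733.97 mm², y = 32.5 mm, Ī = 594 810 mm⁴.
By symmetry the centroid is at mid-height, ȳ = 32.5 mm.
All pieces are centred on the centroidal x-axis, so I = ΣĪ (holes subtracted) = 281 431 mm⁴.
Radius of gyration: k = √(I/A) = √(281 431 / 584.336) = 21.946 mm.

k_x ≈ 21.95 mm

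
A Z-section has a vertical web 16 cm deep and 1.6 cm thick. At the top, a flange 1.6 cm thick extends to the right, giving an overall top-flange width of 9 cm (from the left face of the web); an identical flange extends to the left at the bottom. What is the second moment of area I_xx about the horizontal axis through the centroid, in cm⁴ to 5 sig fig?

Split into non-overlapping primitives; take the origin at the lower-left of the bounding box.
Web: 1.6 × 16, A = 25.6 cm², y = 8 cm, Ī = 546.1333 cm⁴.
Top flange (beyond web): 7.4 × 1.6, A = 11.84 cm², y = 15.2 cm, Ī = 2.525867 cm⁴.
Bottom flange (beyond web): 7.4 × 1.6, A = 11.84 cm², y = 0.8 cm, Ī = 2.525867 cm⁴.
Centroid: ȳ = ΣA·y / ΣA = 8 cm.
Transfer each piece to the horizontal axis through the centroid using Ī + A·d² with d = y − 8:
  web: d = 0 cm → contributes +546.1333 cm⁴
  top flange (beyond web): d = 7.2 cm → contributes +616.3115 cm⁴
  bottom flange (beyond web): d = -7.2 cm → contributes +616.3115 cm⁴
Total I = 1778.756 cm⁴.

I_xx ≈ 1778.8 cm⁴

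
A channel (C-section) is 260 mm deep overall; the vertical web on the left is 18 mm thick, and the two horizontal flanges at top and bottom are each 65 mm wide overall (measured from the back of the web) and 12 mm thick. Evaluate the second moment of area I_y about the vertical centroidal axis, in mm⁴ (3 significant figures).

I_y ≈ 1.29 × 10⁶ mm⁴

Break the section into simple shapes (no overlaps), measuring from the bottom-left corner of the bounding box.
Web: 18 × 260, A = 4 680 mm², x = 9 mm, Ī = 126 360 mm⁴.
Top flange (beyond web): 47 × 12, A = 564 mm², x = 41.5 mm, Ī = 103 823 mm⁴.
Bottom flange (beyond web): 47 × 12, A = 564 mm², x = 41.5 mm, Ī = 103 823 mm⁴.
Centroid: x̄ = ΣA·x / ΣA = 15.312 mm.
Transfer each piece to the vertical centroidal axis using Ī + A·d² with d = x − 15.312:
  web: d = -6.312 mm → contributes +312 817 mm⁴
  top flange (beyond web): d = 26.188 mm → contributes +490 621 mm⁴
  bottom flange (beyond web): d = 26.188 mm → contributes +490 621 mm⁴
Total I = 1 294 059 mm⁴.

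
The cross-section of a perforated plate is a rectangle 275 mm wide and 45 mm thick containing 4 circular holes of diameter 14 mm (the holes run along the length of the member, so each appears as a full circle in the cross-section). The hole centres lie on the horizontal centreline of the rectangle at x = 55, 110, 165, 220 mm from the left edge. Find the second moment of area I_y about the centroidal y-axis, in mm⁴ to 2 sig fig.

I_y ≈ 7.6 × 10⁷ mm⁴

Split into non-overlapping primitives; take the origin at the lower-left of the bounding box.
Plate: 275 × 45, A = 12 375 mm², x = 137.5 mm, Ī = 77 988 281 mm⁴.
Hole 1 (subtracted): ⌀14, A = 153.9 mm², x = 55 mm, Ī = 1 886 mm⁴.
Hole 2 (subtracted): ⌀14, A = 153.9 mm², x = 110 mm, Ī = 1 886 mm⁴.
Hole 3 (subtracted): ⌀14, A = 153.9 mm², x = 165 mm, Ī = 1 886 mm⁴.
Hole 4 (subtracted): ⌀14, A = 153.9 mm², x = 220 mm, Ī = 1 886 mm⁴.
By symmetry the centroid is at mid-width, x̄ = 137.5 mm.
Transfer each piece to the centroidal y-axis using Ī + A·d² with d = x − 137.5:
  plate: d = 0 mm → contributes +77 988 281 mm⁴
  hole 1: d = -82.5 mm → contributes −1 049 627 mm⁴
  hole 2: d = -27.5 mm → contributes −118 301 mm⁴
  hole 3: d = 27.5 mm → contributes −118 301 mm⁴
  hole 4: d = 82.5 mm → contributes −1 049 627 mm⁴
Total I = 75 652 425 mm⁴.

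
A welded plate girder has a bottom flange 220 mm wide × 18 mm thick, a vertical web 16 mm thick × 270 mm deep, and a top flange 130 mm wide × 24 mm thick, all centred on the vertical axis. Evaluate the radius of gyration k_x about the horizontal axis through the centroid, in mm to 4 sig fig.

k_x ≈ 123.9 mm

Split into non-overlapping primitives; take the origin at the lower-left of the bounding box.
Bottom plate: 220 × 18, A = 3 960 mm², y = 9 mm, Ī = 106 920 mm⁴.
Web plate: 16 × 270, A = 4 320 mm², y = 153 mm, Ī = 26 244 000 mm⁴.
Top plate: 130 × 24, A = 3 120 mm², y = 300 mm, Ī = 149 760 mm⁴.
Centroid: ȳ = ΣA·y / ΣA = 143.211 mm.
Transfer each piece to the horizontal axis through the centroid using Ī + A·d² with d = y − 143.211:
  bottom plate: d = -134.211 mm → contributes +71 436 283 mm⁴
  web plate: d = 9.78947 mm → contributes +26 658 002 mm⁴
  top plate: d = 156.789 mm → contributes +76 848 530 mm⁴
Total I = 174 942 815 mm⁴.
Radius of gyration: k = √(I/A) = √(174 942 815 / 11 400) = 123.878 mm.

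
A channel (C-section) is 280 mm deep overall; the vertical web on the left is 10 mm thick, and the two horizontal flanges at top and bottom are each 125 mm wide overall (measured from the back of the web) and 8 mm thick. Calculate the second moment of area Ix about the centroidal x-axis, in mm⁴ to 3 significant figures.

Treat the section as a set of non-overlapping primitives; coordinates are from the bounding-box lower-left.
Web: 10 × 280, A = 2 800 mm², y = 140 mm, Ī = 18 293 333 mm⁴.
Top flange (beyond web): 115 × 8, A = 920 mm², y = 276 mm, Ī = 4906.7 mm⁴.
Bottom flange (beyond web): 115 × 8, A = 920 mm², y = 4 mm, Ī = 4906.7 mm⁴.
By symmetry the centroid is at mid-height, ȳ = 140 mm.
Transfer each piece to the centroidal x-axis using Ī + A·d² with d = y − 140:
  web: d = 0 mm → contributes +18 293 333 mm⁴
  top flange (beyond web): d = 136 mm → contributes +17 021 227 mm⁴
  bottom flange (beyond web): d = -136 mm → contributes +17 021 227 mm⁴
Total I = 52 335 787 mm⁴.

Ix ≈ 5.23 × 10⁷ mm⁴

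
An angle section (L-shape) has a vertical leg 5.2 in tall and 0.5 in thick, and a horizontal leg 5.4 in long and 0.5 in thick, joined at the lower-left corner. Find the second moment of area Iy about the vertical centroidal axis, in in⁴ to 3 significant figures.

Break the section into simple shapes (no overlaps), measuring from the bottom-left corner of the bounding box.
Vertical leg: 0.5 × 5.2, A = 2.6 in², x = 0.25 in, Ī = 0.054167 in⁴.
Horizontal leg (remainder): 4.9 × 0.5, A = 2.45 in², x = 2.95 in, Ī = 4.902 in⁴.
Centroid: x̄ = ΣA·x / ΣA = 1.5599 in.
Transfer each piece to the vertical centroidal axis using Ī + A·d² with d = x − 1.5599:
  vertical leg: d = -1.3099 in → contributes +4.5154 in⁴
  horizontal leg (remainder): d = 1.3901 in → contributes +9.6364 in⁴
Total I = 14.152 in⁴.

Iy ≈ 14.2 in⁴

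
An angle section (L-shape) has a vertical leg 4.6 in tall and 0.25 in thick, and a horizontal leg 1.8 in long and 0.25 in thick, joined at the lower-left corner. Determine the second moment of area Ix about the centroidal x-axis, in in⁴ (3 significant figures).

Split into non-overlapping primitives; take the origin at the lower-left of the bounding box.
Vertical leg: 0.25 × 4.6, A = 1.15 in², y = 2.3 in, Ī = 2.0278 in⁴.
Horizontal leg (remainder): 1.55 × 0.25, A = 0.3875 in², y = 0.125 in, Ī = 0.0020182 in⁴.
Centroid: ȳ = ΣA·y / ΣA = 1.7518 in.
Transfer each piece to the centroidal x-axis using Ī + A·d² with d = y − 1.7518:
  vertical leg: d = 0.54817 in → contributes +2.3734 in⁴
  horizontal leg (remainder): d = -1.6268 in → contributes +1.0276 in⁴
Total I = 3.401 in⁴.

Ix ≈ 3.40 in⁴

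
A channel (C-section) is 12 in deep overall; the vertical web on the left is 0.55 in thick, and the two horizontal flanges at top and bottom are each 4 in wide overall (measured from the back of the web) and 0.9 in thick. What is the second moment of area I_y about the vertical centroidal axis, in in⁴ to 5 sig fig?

I_y ≈ 19.124 in⁴

Break the section into simple shapes (no overlaps), measuring from the bottom-left corner of the bounding box.
Web: 0.55 × 12, A = 6.6 in², x = 0.275 in, Ī = 0.166375 in⁴.
Top flange (beyond web): 3.45 × 0.9, A = 3.105 in², x = 2.275 in, Ī = 3.079772 in⁴.
Bottom flange (beyond web): 3.45 × 0.9, A = 3.105 in², x = 2.275 in, Ī = 3.079772 in⁴.
Centroid: x̄ = ΣA·x / ΣA = 1.244555 in.
Transfer each piece to the vertical centroidal axis using Ī + A·d² with d = x − 1.244555:
  web: d = -0.969555 in → contributes +6.370619 in⁴
  top flange (beyond web): d = 1.030445 in → contributes +6.376713 in⁴
  bottom flange (beyond web): d = 1.030445 in → contributes +6.376713 in⁴
Total I = 19.12405 in⁴.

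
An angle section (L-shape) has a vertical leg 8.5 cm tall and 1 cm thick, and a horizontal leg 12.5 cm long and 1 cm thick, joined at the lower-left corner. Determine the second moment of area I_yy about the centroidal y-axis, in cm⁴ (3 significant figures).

Decompose the section into non-overlapping parts with the origin at the bottom-left of its bounding rectangle.
Vertical leg: 1 × 8.5, A = 8.5 cm², x = 0.5 cm, Ī = 0.70833 cm⁴.
Horizontal leg (remainder): 11.5 × 1, A = 11.5 cm², x = 6.75 cm, Ī = 126.74 cm⁴.
Centroid: x̄ = ΣA·x / ΣA = 4.0938 cm.
Transfer each piece to the centroidal y-axis using Ī + A·d² with d = x − 4.0938:
  vertical leg: d = -3.5938 cm → contributes +110.49 cm⁴
  horizontal leg (remainder): d = 2.6563 cm → contributes +207.88 cm⁴
Total I = 318.37 cm⁴.

I_yy ≈ 318 cm⁴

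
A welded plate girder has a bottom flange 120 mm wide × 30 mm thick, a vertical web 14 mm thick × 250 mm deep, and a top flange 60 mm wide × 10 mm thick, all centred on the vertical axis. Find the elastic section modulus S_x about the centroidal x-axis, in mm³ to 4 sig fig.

S_x ≈ 3.974 × 10⁵ mm³

Split into non-overlapping primitives; take the origin at the lower-left of the bounding box.
Bottom plate: 120 × 30, A = 3 600 mm², y = 15 mm, Ī = 270 000 mm⁴.
Web plate: 14 × 250, A = 3 500 mm², y = 155 mm, Ī = 18 229 167 mm⁴.
Top plate: 60 × 10, A = 600 mm², y = 285 mm, Ī = 5 000 mm⁴.
Centroid: ȳ = ΣA·y / ΣA = 99.6753 mm.
Transfer each piece to the centroidal x-axis using Ī + A·d² with d = y − 99.6753:
  bottom plate: d = -84.6753 mm → contributes +26 081 678 mm⁴
  web plate: d = 55.3247 mm → contributes +28 942 036 mm⁴
  top plate: d = 185.325 mm → contributes +20 612 141 mm⁴
Total I = 75 635 855 mm⁴.
Extreme fibre distance c = 190.325 mm; S = I/c = 397 404 mm³.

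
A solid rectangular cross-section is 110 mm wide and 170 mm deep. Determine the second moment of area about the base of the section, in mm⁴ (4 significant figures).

The section: 110 × 170, A = 18 700 mm², y = 85 mm, Ī = 45 035 833 mm⁴.
Transfer it to the base of the section using Ī + A·d² with d = y − 0:
  the section: d = 85 mm → contributes +180 143 333 mm⁴
Total I = 180 143 333 mm⁴.

I_base ≈ 1.801 × 10⁸ mm⁴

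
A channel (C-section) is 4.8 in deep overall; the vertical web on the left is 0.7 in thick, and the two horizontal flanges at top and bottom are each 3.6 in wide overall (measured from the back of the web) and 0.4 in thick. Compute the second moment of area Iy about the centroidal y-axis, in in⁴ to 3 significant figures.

Iy ≈ 6.21 in⁴

Break the section into simple shapes (no overlaps), measuring from the bottom-left corner of the bounding box.
Web: 0.7 × 4.8, A = 3.36 in², x = 0.35 in, Ī = 0.1372 in⁴.
Top flange (beyond web): 2.9 × 0.4, A = 1.16 in², x = 2.15 in, Ī = 0.81297 in⁴.
Bottom flange (beyond web): 2.9 × 0.4, A = 1.16 in², x = 2.15 in, Ī = 0.81297 in⁴.
Centroid: x̄ = ΣA·x / ΣA = 1.0852 in.
Transfer each piece to the centroidal y-axis using Ī + A·d² with d = x − 1.0852:
  web: d = -0.73521 in → contributes +1.9534 in⁴
  top flange (beyond web): d = 1.0648 in → contributes +2.1281 in⁴
  bottom flange (beyond web): d = 1.0648 in → contributes +2.1281 in⁴
Total I = 6.2097 in⁴.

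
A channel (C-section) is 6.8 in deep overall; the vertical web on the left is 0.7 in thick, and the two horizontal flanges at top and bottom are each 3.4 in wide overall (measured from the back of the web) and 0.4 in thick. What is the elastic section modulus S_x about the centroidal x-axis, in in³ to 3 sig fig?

S_x ≈ 11.9 in³

Decompose the section into non-overlapping parts with the origin at the bottom-left of its bounding rectangle.
Web: 0.7 × 6.8, A = 4.76 in², y = 3.4 in, Ī = 18.342 in⁴.
Top flange (beyond web): 2.7 × 0.4, A = 1.08 in², y = 6.6 in, Ī = 0.0144 in⁴.
Bottom flange (beyond web): 2.7 × 0.4, A = 1.08 in², y = 0.2 in, Ī = 0.0144 in⁴.
By symmetry the centroid is at mid-height, ȳ = 3.4 in.
Transfer each piece to the centroidal x-axis using Ī + A·d² with d = y − 3.4:
  web: d = 0 in → contributes +18.342 in⁴
  top flange (beyond web): d = 3.2 in → contributes +11.074 in⁴
  bottom flange (beyond web): d = -3.2 in → contributes +11.074 in⁴
Total I = 40.489 in⁴.
Extreme fibre distance c = 3.4 in; S = I/c = 11.909 in³.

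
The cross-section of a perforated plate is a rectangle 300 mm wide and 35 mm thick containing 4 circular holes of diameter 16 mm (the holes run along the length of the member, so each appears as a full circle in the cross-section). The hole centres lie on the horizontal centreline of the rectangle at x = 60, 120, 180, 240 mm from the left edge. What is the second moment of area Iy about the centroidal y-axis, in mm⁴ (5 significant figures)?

Break the section into simple shapes (no overlaps), measuring from the bottom-left corner of the bounding box.
Plate: 300 × 35, A = 10 500 mm², x = 150 mm, Ī = 78 750 000 mm⁴.
Hole 1 (subtracted): ⌀16, A = 201.0619 mm², x = 60 mm, Ī = 3216.991 mm⁴.
Hole 2 (subtracted): ⌀16, A = 201.0619 mm², x = 120 mm, Ī = 3216.991 mm⁴.
Hole 3 (subtracted): ⌀16, A = 201.0619 mm², x = 180 mm, Ī = 3216.991 mm⁴.
Hole 4 (subtracted): ⌀16, A = 201.0619 mm², x = 240 mm, Ī = 3216.991 mm⁴.
By symmetry the centroid is at mid-width, x̄ = 150 mm.
Transfer each piece to the centroidal y-axis using Ī + A·d² with d = x − 150:
  plate: d = 0 mm → contributes +78 750 000 mm⁴
  hole 1: d = -90 mm → contributes −1 631 819 mm⁴
  hole 2: d = -30 mm → contributes −184172.7 mm⁴
  hole 3: d = 30 mm → contributes −184172.7 mm⁴
  hole 4: d = 90 mm → contributes −1 631 819 mm⁴
Total I = 75 118 017 mm⁴.

Iy ≈ 7.5118 × 10⁷ mm⁴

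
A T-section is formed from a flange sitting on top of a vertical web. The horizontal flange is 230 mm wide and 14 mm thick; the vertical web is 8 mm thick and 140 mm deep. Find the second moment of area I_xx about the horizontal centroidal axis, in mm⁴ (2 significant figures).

I_xx ≈ 6.8 × 10⁶ mm⁴

Decompose the section into non-overlapping parts with the origin at the bottom-left of its bounding rectangle.
Flange: 230 × 14, A = 3 220 mm², y = 147 mm, Ī = 52 593 mm⁴.
Web: 8 × 140, A = 1 120 mm², y = 70 mm, Ī = 1 829 333 mm⁴.
Centroid: ȳ = ΣA·y / ΣA = 127.1 mm.
Transfer each piece to the horizontal centroidal axis using Ī + A·d² with d = y − 127.1:
  flange: d = 19.87 mm → contributes +1 324 028 mm⁴
  web: d = -57.13 mm → contributes +5 484 707 mm⁴
Total I = 6 808 734 mm⁴.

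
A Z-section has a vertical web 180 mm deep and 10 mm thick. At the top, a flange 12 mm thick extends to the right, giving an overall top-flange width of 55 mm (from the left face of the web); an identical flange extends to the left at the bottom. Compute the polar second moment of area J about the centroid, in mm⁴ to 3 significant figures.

Treat the section as a set of non-overlapping primitives; coordinates are from the bounding-box lower-left.
Web: 10 × 180, A = 1 800 mm², y = 90 mm, Ī = 4 860 000 mm⁴.
Top flange (beyond web): 45 × 12, A = 540 mm², y = 174 mm, Ī = 6 480 mm⁴.
Bottom flange (beyond web): 45 × 12, A = 540 mm², y = 6 mm, Ī = 6 480 mm⁴.
Centroid: ȳ = ΣA·y / ΣA = 90 mm.
Transfer each piece to the centroidal x-axis using Ī + A·d² with d = y − 90:
  web: d = 0 mm → contributes +4 860 000 mm⁴
  top flange (beyond web): d = 84 mm → contributes +3 816 720 mm⁴
  bottom flange (beyond web): d = -84 mm → contributes +3 816 720 mm⁴
Total I = 12 493 440 mm⁴.
For the y-axis: x̄ = 50 mm.
Repeating about the centroidal y-axis gives I_y = 1 014 000 mm⁴.
Polar second moment: J = I_x + I_y = 13 507 440 mm⁴.

J ≈ 1.35 × 10⁷ mm⁴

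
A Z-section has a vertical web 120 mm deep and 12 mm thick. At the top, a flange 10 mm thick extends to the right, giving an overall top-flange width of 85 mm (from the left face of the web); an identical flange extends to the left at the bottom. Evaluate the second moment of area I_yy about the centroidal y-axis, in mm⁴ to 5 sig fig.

I_yy ≈ 3.3028 × 10⁶ mm⁴

Split into non-overlapping primitives; take the origin at the lower-left of the bounding box.
Web: 12 × 120, A = 1 440 mm², x = 79 mm, Ī = 17 280 mm⁴.
Top flange (beyond web): 73 × 10, A = 730 mm², x = 121.5 mm, Ī = 324180.8 mm⁴.
Bottom flange (beyond web): 73 × 10, A = 730 mm², x = 36.5 mm, Ī = 324180.8 mm⁴.
Centroid: x̄ = ΣA·x / ΣA = 79 mm.
Transfer each piece to the centroidal y-axis using Ī + A·d² with d = x − 79:
  web: d = 0 mm → contributes +17 280 mm⁴
  top flange (beyond web): d = 42.5 mm → contributes +1 642 743 mm⁴
  bottom flange (beyond web): d = -42.5 mm → contributes +1 642 743 mm⁴
Total I = 3 302 767 mm⁴.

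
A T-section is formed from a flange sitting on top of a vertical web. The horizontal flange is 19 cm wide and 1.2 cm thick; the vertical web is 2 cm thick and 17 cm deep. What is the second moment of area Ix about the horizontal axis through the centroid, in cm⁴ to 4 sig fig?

Ix ≈ 1952 cm⁴

Decompose the section into non-overlapping parts with the origin at the bottom-left of its bounding rectangle.
Flange: 19 × 1.2, A = 22.8 cm², y = 17.6 cm, Ī = 2.736 cm⁴.
Web: 2 × 17, A = 34 cm², y = 8.5 cm, Ī = 818.833 cm⁴.
Centroid: ȳ = ΣA·y / ΣA = 12.1528 cm.
Transfer each piece to the horizontal axis through the centroid using Ī + A·d² with d = y − 12.1528:
  flange: d = 5.44718 cm → contributes +679.253 cm⁴
  web: d = -3.65282 cm → contributes +1272.5 cm⁴
Total I = 1951.75 cm⁴.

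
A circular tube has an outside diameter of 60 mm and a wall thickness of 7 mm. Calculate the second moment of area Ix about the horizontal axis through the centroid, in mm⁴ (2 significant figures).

Treat the section as a set of non-overlapping primitives; coordinates are from the bounding-box lower-left.
Outer circle: ⌀60, A = 2 827 mm², y = 30 mm, Ī = 636 173 mm⁴.
Bore (subtracted): ⌀46, A = 1 662 mm², y = 30 mm, Ī = 219 787 mm⁴.
By symmetry the centroid is at mid-height, ȳ = 30 mm.
All pieces are centred on the horizontal axis through the centroid, so I = ΣĪ (holes subtracted) = 416 386 mm⁴.

Ix ≈ 4.2 × 10⁵ mm⁴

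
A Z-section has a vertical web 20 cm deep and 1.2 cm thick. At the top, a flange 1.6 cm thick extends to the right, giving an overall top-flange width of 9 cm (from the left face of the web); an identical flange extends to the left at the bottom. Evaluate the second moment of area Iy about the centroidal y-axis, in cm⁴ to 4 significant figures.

Split into non-overlapping primitives; take the origin at the lower-left of the bounding box.
Web: 1.2 × 20, A = 24 cm², x = 8.4 cm, Ī = 2.88 cm⁴.
Top flange (beyond web): 7.8 × 1.6, A = 12.48 cm², x = 12.9 cm, Ī = 63.2736 cm⁴.
Bottom flange (beyond web): 7.8 × 1.6, A = 12.48 cm², x = 3.9 cm, Ī = 63.2736 cm⁴.
Centroid: x̄ = ΣA·x / ΣA = 8.4 cm.
Transfer each piece to the centroidal y-axis using Ī + A·d² with d = x − 8.4:
  web: d = 0 cm → contributes +2.88 cm⁴
  top flange (beyond web): d = 4.5 cm → contributes +315.994 cm⁴
  bottom flange (beyond web): d = -4.5 cm → contributes +315.994 cm⁴
Total I = 634.867 cm⁴.

Iy ≈ 634.9 cm⁴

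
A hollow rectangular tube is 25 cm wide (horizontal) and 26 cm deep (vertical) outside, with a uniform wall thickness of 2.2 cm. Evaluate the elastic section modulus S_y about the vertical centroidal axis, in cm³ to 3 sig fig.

S_y ≈ 1450 cm³

Break the section into simple shapes (no overlaps), measuring from the bottom-left corner of the bounding box.
Outer rectangle: 25 × 26, A = 650 cm², x = 12.5 cm, Ī = 33 854 cm⁴.
Inner void (subtracted): 20.6 × 21.6, A = 444.96 cm², x = 12.5 cm, Ī = 15 735 cm⁴.
By symmetry the centroid is at mid-width, x̄ = 12.5 cm.
All pieces are centred on the vertical centroidal axis, so I = ΣĪ (holes subtracted) = 18 119 cm⁴.
Extreme fibre distance c = 12.5 cm; S = I/c = 1449.5 cm³.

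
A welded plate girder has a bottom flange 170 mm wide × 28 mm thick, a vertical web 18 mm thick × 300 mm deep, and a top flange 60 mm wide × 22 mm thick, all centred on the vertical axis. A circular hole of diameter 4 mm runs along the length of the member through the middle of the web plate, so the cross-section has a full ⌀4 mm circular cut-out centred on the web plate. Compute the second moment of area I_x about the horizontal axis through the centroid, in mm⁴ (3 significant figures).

Decompose the section into non-overlapping parts with the origin at the bottom-left of its bounding rectangle.
Bottom plate: 170 × 28, A = 4 760 mm², y = 14 mm, Ī = 310 987 mm⁴.
Web plate: 18 × 300, A = 5 400 mm², y = 178 mm, Ī = 40 500 000 mm⁴.
Top plate: 60 × 22, A = 1 320 mm², y = 339 mm, Ī = 53 240 mm⁴.
Hole (subtracted): ⌀4, A = 12.566 mm², y = 178 mm, Ī = 12.566 mm⁴.
Centroid: ȳ = ΣA·y / ΣA = 128.46 mm.
Transfer each piece to the horizontal axis through the centroid using Ī + A·d² with d = y − 128.46:
  bottom plate: d = -114.46 mm → contributes +62 669 965 mm⁴
  web plate: d = 49.542 mm → contributes +53 753 832 mm⁴
  top plate: d = 210.54 mm → contributes +58 566 132 mm⁴
  hole: d = 49.542 mm → contributes −30 856 mm⁴
Total I = 174 959 073 mm⁴.

I_x ≈ 1.75 × 10⁸ mm⁴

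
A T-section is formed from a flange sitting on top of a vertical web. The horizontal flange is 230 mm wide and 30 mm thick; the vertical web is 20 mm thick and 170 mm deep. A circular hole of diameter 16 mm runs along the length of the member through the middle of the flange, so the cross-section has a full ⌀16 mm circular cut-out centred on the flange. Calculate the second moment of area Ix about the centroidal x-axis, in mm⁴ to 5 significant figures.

Decompose the section into non-overlapping parts with the origin at the bottom-left of its bounding rectangle.
Flange: 230 × 30, A = 6 900 mm², y = 185 mm, Ī = 517 500 mm⁴.
Web: 20 × 170, A = 3 400 mm², y = 85 mm, Ī = 8 188 333 mm⁴.
Hole (subtracted): ⌀16, A = 201.0619 mm², y = 185 mm, Ī = 3216.991 mm⁴.
Centroid: ȳ = ΣA·y / ΣA = 151.3331 mm.
Transfer each piece to the centroidal x-axis using Ī + A·d² with d = y − 151.3331:
  flange: d = 33.66691 mm → contributes +8 338 378 mm⁴
  web: d = -66.33309 mm → contributes +23 148 603 mm⁴
  hole: d = 33.66691 mm → contributes −231112.8 mm⁴
Total I = 31 255 868 mm⁴.

Ix ≈ 3.1256 × 10⁷ mm⁴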